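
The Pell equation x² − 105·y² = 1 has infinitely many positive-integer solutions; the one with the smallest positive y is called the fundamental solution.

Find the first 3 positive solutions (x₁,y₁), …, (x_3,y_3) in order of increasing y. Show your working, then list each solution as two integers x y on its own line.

√105 = [10; 4,20, …], period ℓ=2 (even) → k=1
i=0: a=10 ⇒ p=10, q=1
i=1: a=4 ⇒ p=41, q=4
fundamental: x₁=41, y₁=4  (since 1681 − 105·16 = 1)
k=2:  x_2 = 41·41+105·4·4 = 3361,  y_2 = 41·4+4·41 = 328
k=3:  x_3 = 41·3361+105·4·328 = 275561,  y_3 = 41·328+4·3361 = 26892

41 4
3361 328
275561 26892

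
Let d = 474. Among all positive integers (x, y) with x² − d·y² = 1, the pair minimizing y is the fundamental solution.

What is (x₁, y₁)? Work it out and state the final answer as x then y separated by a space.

193549 8890

d=474: √d = [21; 1,3,2,1,1,…,3,1,42] (ℓ=14, even), read p_13/q_13
k=0  a_k=21  p_k/q_k = 21/1
k=1  a_k=1  p_k/q_k = 22/1
k=2  a_k=3  p_k/q_k = 87/4
k=3  a_k=2  p_k/q_k = 196/9
k=4  a_k=1  p_k/q_k = 283/13
k=5  a_k=1  p_k/q_k = 479/22
k=6  a_k=1  p_k/q_k = 762/35
…
k=8  a_k=1  p_k/q_k = 5813/267
k=9  a_k=1  p_k/q_k = 10864/499
…
k=11  a_k=2  p_k/q_k = 44218/2031
k=12  a_k=3  p_k/q_k = 149331/6859
k=13  a_k=1  p_k/q_k = 193549/8890
→ (193549, 8890).  Check: 193549²=37461215401, 474·8890²=37461215400, difference 1.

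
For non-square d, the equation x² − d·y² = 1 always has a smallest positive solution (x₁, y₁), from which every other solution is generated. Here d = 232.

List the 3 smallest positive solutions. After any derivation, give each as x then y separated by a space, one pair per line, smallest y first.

19603 1287
768555217 50458122
30131975818099 1978261129845

d=232: √d = [15; 4,3,7,3,4,30] (ℓ=6, even), read p_5/q_5
k=0  a_k=15  p_k/q_k = 15/1
…
k=3  a_k=7  p_k/q_k = 1447/95
k=4  a_k=3  p_k/q_k = 4539/298
k=5  a_k=4  p_k/q_k = 19603/1287
fundamental: x₁=19603, y₁=1287  (since 384277609 − 232·1656369 = 1)
(19603+1287√232)^2 = 768555217 + 50458122√232
(19603+1287√232)^3 = 30131975818099 + 1978261129845√232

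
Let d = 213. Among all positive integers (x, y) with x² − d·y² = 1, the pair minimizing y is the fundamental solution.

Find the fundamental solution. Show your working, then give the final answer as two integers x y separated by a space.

194399 13320

d=213: √d = [14; 1,1,2,6,1,8,1,6,2,1,1,28] (ℓ=12, even), read p_11/q_11
a_0=14:  p_0=14·1+0=14,  q_0=14·0+1=1
a_1=1:  p_1=1·14+1=15,  q_1=1·1+0=1
a_2=1:  p_2=1·15+14=29,  q_2=1·1+1=2
a_3=2:  p_3=2·29+15=73,  q_3=2·2+1=5
…
a_5=1:  p_5=1·467+73=540,  q_5=1·32+5=37
a_6=8:  p_6=8·540+467=4787,  q_6=8·37+32=328
a_7=1:  p_7=1·4787+540=5327,  q_7=1·328+37=365
…
a_9=2:  p_9=2·36749+5327=78825,  q_9=2·2518+365=5401
a_10=1:  p_10=1·78825+36749=115574,  q_10=1·5401+2518=7919
a_11=1:  p_11=1·115574+78825=194399,  q_11=1·7919+5401=13320
→ (194399, 13320).  Check: 194399²=37790971201, 213·13320²=37790971200, difference 1.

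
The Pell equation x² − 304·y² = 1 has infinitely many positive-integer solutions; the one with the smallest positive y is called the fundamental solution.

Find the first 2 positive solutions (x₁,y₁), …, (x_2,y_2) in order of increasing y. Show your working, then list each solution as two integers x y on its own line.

√304 → a₀=17, period (2,3,2,1,1,1,1,1,2,3,2,34); ℓ=12 even so k=11
a_0=17:  p_0=17·1+0=17,  q_0=17·0+1=1
a_1=2:  p_1=2·17+1=35,  q_1=2·1+0=2
a_2=3:  p_2=3·35+17=122,  q_2=3·2+1=7
a_3=2:  p_3=2·122+35=279,  q_3=2·7+2=16
a_4=1:  p_4=1·279+122=401,  q_4=1·16+7=23
a_5=1:  p_5=1·401+279=680,  q_5=1·23+16=39
a_6=1:  p_6=1·680+401=1081,  q_6=1·39+23=62
a_7=1:  p_7=1·1081+680=1761,  q_7=1·62+39=101
a_8=1:  p_8=1·1761+1081=2842,  q_8=1·101+62=163
a_9=2:  p_9=2·2842+1761=7445,  q_9=2·163+101=427
a_10=3:  p_10=3·7445+2842=25177,  q_10=3·427+163=1444
a_11=2:  p_11=2·25177+7445=57799,  q_11=2·1444+427=3315
(x₁, y₁) = (57799, 3315);  57799² − 304·3315² = 1 ✓
k=2:  x_2 = 57799·57799+304·3315·3315 = 6681448801,  y_2 = 57799·3315+3315·57799 = 383207370

57799 3315
6681448801 383207370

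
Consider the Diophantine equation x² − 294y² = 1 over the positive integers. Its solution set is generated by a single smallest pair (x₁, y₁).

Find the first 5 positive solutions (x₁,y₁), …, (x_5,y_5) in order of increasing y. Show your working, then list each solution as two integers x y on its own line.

√294 → a₀=17, period (6,1,4,1,6,34); ℓ=6 even so k=5
i=0: a=17 ⇒ p=17, q=1
…
i=4: a=1 ⇒ p=703, q=41
i=5: a=6 ⇒ p=4801, q=280
→ (4801, 280).  Check: 4801²=23049601, 294·280²=23049600, difference 1.
(4801+280√294)^2 = 46099201 + 2688560√294
(4801+280√294)^3 = 442644523201 + 25815552840√294
(4801+280√294)^4 = 4250272665676801 + 247880935681120√294
(4801+280√294)^5 = 40811117693184120001 + 2380152718594561400√294

4801 280
46099201 2688560
442644523201 25815552840
4250272665676801 247880935681120
40811117693184120001 2380152718594561400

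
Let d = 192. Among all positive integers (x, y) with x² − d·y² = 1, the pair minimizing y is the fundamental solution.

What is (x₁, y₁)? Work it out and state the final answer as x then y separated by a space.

d=192: √d = [13; 1,5,1,26] (ℓ=4, even), read p_3/q_3
step 0: (13, 1)  from 13·(1,0) + (0,1)
…
step 2: (83, 6)  from 5·(14,1) + (13,1)
step 3: (97, 7)  from 1·(83,6) + (14,1)
fundamental: x₁=97, y₁=7  (since 9409 − 192·49 = 1)

97 7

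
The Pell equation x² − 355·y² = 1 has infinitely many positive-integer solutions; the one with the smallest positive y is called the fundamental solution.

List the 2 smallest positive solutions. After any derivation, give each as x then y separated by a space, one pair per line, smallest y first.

954809 50676
1823320452961 96771801768

[18; 1,5,3,3,1,6,1,3,3,5,1,36] for √355; ℓ=12 ⇒ convergent index 11
k=0  a_k=18  p_k/q_k = 18/1
k=1  a_k=1  p_k/q_k = 19/1
…
k=3  a_k=3  p_k/q_k = 358/19
k=4  a_k=3  p_k/q_k = 1187/63
k=5  a_k=1  p_k/q_k = 1545/82
…
k=8  a_k=3  p_k/q_k = 46463/2466
k=9  a_k=3  p_k/q_k = 151391/8035
k=10  a_k=5  p_k/q_k = 803418/42641
k=11  a_k=1  p_k/q_k = 954809/50676
(x₁, y₁) = (954809, 50676);  954809² − 355·50676² = 1 ✓
(954809+50676√355)^2 = 1823320452961 + 96771801768√355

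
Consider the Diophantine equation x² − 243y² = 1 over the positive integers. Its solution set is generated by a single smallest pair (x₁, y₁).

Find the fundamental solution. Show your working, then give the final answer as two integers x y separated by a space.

70226 4505

√243 = [15; 1,1,2,3,15,3,2,1,1,30, …], period ℓ=10 (even) → k=9
step 0: (15, 1)  from 15·(1,0) + (0,1)
step 1: (16, 1)  from 1·(15,1) + (1,0)
step 2: (31, 2)  from 1·(16,1) + (15,1)
step 3: (78, 5)  from 2·(31,2) + (16,1)
…
step 8: (41325, 2651)  from 1·(28901,1854) + (12424,797)
step 9: (70226, 4505)  from 1·(41325,2651) + (28901,1854)
fundamental: x₁=70226, y₁=4505  (since 4931691076 − 243·20295025 = 1)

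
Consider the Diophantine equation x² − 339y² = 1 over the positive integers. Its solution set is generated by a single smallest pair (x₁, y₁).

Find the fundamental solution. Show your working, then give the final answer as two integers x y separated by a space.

d=339: √d = [18; 2,2,2,1,17,1,2,2,2,36] (ℓ=10, even), read p_9/q_9
step 0: (18, 1)  from 18·(1,0) + (0,1)
step 1: (37, 2)  from 2·(18,1) + (1,0)
step 2: (92, 5)  from 2·(37,2) + (18,1)
…
step 4: (313, 17)  from 1·(221,12) + (92,5)
…
step 6: (5855, 318)  from 1·(5542,301) + (313,17)
…
step 8: (40359, 2192)  from 2·(17252,937) + (5855,318)
step 9: (97970, 5321)  from 2·(40359,2192) + (17252,937)
fundamental: x₁=97970, y₁=5321  (since 9598120900 − 339·28313041 = 1)

97970 5321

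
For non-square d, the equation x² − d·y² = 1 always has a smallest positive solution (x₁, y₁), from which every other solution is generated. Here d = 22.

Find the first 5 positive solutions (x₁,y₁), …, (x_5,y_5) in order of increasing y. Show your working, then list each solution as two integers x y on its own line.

197 42
77617 16548
30580901 6519870
12048797377 2568812232
4747195585637 1012105499538

√22 → a₀=4, period (1,2,4,2,1,8); ℓ=6 even so k=5
i=0: a=4 ⇒ p=4, q=1
i=1: a=1 ⇒ p=5, q=1
i=2: a=2 ⇒ p=14, q=3
i=3: a=4 ⇒ p=61, q=13
i=4: a=2 ⇒ p=136, q=29
i=5: a=1 ⇒ p=197, q=42
fundamental: x₁=197, y₁=42  (since 38809 − 22·1764 = 1)
(197+42√22)^2 = 77617 + 16548√22
(197+42√22)^3 = 30580901 + 6519870√22
(197+42√22)^4 = 12048797377 + 2568812232√22
(197+42√22)^5 = 4747195585637 + 1012105499538√22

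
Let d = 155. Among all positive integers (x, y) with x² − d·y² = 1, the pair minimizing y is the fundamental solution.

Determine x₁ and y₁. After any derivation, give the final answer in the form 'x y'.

d=155: √d = [12; 2,4,2,24] (ℓ=4, even), read p_3/q_3
k=0  a_k=12  p_k/q_k = 12/1
…
k=2  a_k=4  p_k/q_k = 112/9
k=3  a_k=2  p_k/q_k = 249/20
→ (249, 20).  Check: 249²=62001, 155·20²=62000, difference 1.

249 20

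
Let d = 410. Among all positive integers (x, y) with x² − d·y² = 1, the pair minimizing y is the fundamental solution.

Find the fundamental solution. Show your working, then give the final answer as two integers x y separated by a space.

81 4

√410 → a₀=20, period (4,40); ℓ=2 even so k=1
i=0: a=20 ⇒ p=20, q=1
i=1: a=4 ⇒ p=81, q=4
→ (81, 4).  Check: 81²=6561, 410·4²=6560, difference 1.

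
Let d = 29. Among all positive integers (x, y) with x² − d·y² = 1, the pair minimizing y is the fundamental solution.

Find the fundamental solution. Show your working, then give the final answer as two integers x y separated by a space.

9801 1820

[5; 2,1,1,2,10] for √29; ℓ=5 ⇒ convergent index 9
a_0=5:  p_0=5·1+0=5,  q_0=5·0+1=1
…
a_2=1:  p_2=1·11+5=16,  q_2=1·2+1=3
a_3=1:  p_3=1·16+11=27,  q_3=1·3+2=5
a_4=2:  p_4=2·27+16=70,  q_4=2·5+3=13
a_5=10:  p_5=10·70+27=727,  q_5=10·13+5=135
a_6=2:  p_6=2·727+70=1524,  q_6=2·135+13=283
a_7=1:  p_7=1·1524+727=2251,  q_7=1·283+135=418
a_8=1:  p_8=1·2251+1524=3775,  q_8=1·418+283=701
a_9=2:  p_9=2·3775+2251=9801,  q_9=2·701+418=1820
→ (9801, 1820).  Check: 9801²=96059601, 29·1820²=96059600, difference 1.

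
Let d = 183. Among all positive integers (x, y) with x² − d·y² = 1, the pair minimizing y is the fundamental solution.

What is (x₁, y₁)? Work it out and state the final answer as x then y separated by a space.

d=183: √d = [13; 1,1,8,1,1,26] (ℓ=6, even), read p_5/q_5
k=0  a_k=13  p_k/q_k = 13/1
…
k=3  a_k=8  p_k/q_k = 230/17
k=4  a_k=1  p_k/q_k = 257/19
k=5  a_k=1  p_k/q_k = 487/36
(x₁, y₁) = (487, 36);  487² − 183·36² = 1 ✓

487 36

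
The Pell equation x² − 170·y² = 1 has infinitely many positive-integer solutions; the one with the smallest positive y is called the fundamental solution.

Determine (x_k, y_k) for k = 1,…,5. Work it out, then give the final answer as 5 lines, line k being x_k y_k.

√170 = [13; 26, …], period ℓ=1 (odd) → k=1
k=0  a_k=13  p_k/q_k = 13/1
k=1  a_k=26  p_k/q_k = 339/26
→ (339, 26).  Check: 339²=114921, 170·26²=114920, difference 1.
n=2: (339,26)∘(339,26) = (339·339+170·26·26, 339·26+26·339) = (229841,17628)
n=3: (229841,17628)∘(339,26) = (339·229841+170·26·17628, 339·17628+26·229841) = (155831859,11951758)
n=4: (155831859,11951758)∘(339,26) = (339·155831859+170·26·11951758, 339·11951758+26·155831859) = (105653770561,8103274296)
n=5: (105653770561,8103274296)∘(339,26) = (339·105653770561+170·26·8103274296, 339·8103274296+26·105653770561) = (71633100608499,5494008020930)

339 26
229841 17628
155831859 11951758
105653770561 8103274296
71633100608499 5494008020930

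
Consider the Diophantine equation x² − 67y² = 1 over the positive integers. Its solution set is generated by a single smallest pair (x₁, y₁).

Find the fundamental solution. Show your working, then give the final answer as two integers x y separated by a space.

√67 = [8; 5,2,1,1,7,1,1,2,5,16, …], period ℓ=10 (even) → k=9
i=0: a=8 ⇒ p=8, q=1
…
i=2: a=2 ⇒ p=90, q=11
…
i=5: a=7 ⇒ p=1678, q=205
…
i=8: a=2 ⇒ p=9053, q=1106
i=9: a=5 ⇒ p=48842, q=5967
(x₁, y₁) = (48842, 5967);  48842² − 67·5967² = 1 ✓

48842 5967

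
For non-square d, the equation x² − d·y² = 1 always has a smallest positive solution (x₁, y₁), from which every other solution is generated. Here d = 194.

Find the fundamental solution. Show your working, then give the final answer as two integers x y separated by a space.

195 14

[13; 1,12,1,26] for √194; ℓ=4 ⇒ convergent index 3
i=0: a=13 ⇒ p=13, q=1
i=1: a=1 ⇒ p=14, q=1
i=2: a=12 ⇒ p=181, q=13
i=3: a=1 ⇒ p=195, q=14
→ (195, 14).  Check: 195²=38025, 194·14²=38024, difference 1.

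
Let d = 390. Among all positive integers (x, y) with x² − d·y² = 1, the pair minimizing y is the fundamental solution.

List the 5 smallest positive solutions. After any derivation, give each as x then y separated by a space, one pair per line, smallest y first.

79 4
12481 632
1971919 99852
311550721 15775984
49223041999 2492505620

√390 → a₀=19, period (1,2,1,38); ℓ=4 even so k=3
a_0=19:  p_0=19·1+0=19,  q_0=19·0+1=1
a_1=1:  p_1=1·19+1=20,  q_1=1·1+0=1
a_2=2:  p_2=2·20+19=59,  q_2=2·1+1=3
a_3=1:  p_3=1·59+20=79,  q_3=1·3+1=4
fundamental: x₁=79, y₁=4  (since 6241 − 390·16 = 1)
(x_2, y_2) = (79·79 + 390·4·4, 79·4 + 4·79) = (12481, 632)
(x_3, y_3) = (79·12481 + 390·4·632, 79·632 + 4·12481) = (1971919, 99852)
(x_4, y_4) = (79·1971919 + 390·4·99852, 79·99852 + 4·1971919) = (311550721, 15775984)
(x_5, y_5) = (79·311550721 + 390·4·15775984, 79·15775984 + 4·311550721) = (49223041999, 2492505620)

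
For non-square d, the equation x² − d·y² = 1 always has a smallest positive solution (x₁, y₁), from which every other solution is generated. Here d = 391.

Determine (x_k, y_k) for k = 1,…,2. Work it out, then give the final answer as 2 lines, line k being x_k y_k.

√391 → a₀=19, period (1,3,2,2,1,…,3,1,38); ℓ=16 even so k=15
a_0=19:  p_0=19·1+0=19,  q_0=19·0+1=1
a_1=1:  p_1=1·19+1=20,  q_1=1·1+0=1
…
a_6=1:  p_6=1·613+435=1048,  q_6=1·31+22=53
…
a_8=19:  p_8=19·2709+1048=52519,  q_8=19·137+53=2656
a_9=2:  p_9=2·52519+2709=107747,  q_9=2·2656+137=5449
a_10=1:  p_10=1·107747+52519=160266,  q_10=1·5449+2656=8105
…
a_14=3:  p_14=3·1660597+696292=5678083,  q_14=3·83980+35213=287153
a_15=1:  p_15=1·5678083+1660597=7338680,  q_15=1·287153+83980=371133
→ (7338680, 371133).  Check: 7338680²=53856224142400, 391·371133²=53856224142399, difference 1.
(x_2, y_2) = (7338680·7338680 + 391·371133·371133, 7338680·371133 + 371133·7338680) = (107712448284799, 5447252648880)

7338680 371133
107712448284799 5447252648880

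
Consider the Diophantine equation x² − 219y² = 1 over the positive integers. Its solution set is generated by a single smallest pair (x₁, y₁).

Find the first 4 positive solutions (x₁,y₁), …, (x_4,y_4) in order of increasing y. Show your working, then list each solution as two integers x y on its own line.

d=219: √d = [14; 1,3,1,28] (ℓ=4, even), read p_3/q_3
a_0=14:  p_0=14·1+0=14,  q_0=14·0+1=1
…
a_2=3:  p_2=3·15+14=59,  q_2=3·1+1=4
a_3=1:  p_3=1·59+15=74,  q_3=1·4+1=5
fundamental: x₁=74, y₁=5  (since 5476 − 219·25 = 1)
(74+5√219)^2 = 10951 + 740√219
(74+5√219)^3 = 1620674 + 109515√219
(74+5√219)^4 = 239848801 + 16207480√219

74 5
10951 740
1620674 109515
239848801 16207480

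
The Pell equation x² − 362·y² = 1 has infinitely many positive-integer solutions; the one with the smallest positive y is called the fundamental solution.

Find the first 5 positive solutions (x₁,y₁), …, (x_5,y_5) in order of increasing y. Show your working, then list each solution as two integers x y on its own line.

d=362: √d = [19; 38] (ℓ=1, odd), read p_1/q_1
step 0: (19, 1)  from 19·(1,0) + (0,1)
step 1: (723, 38)  from 38·(19,1) + (1,0)
fundamental: x₁=723, y₁=38  (since 522729 − 362·1444 = 1)
(x_2, y_2) = (723·723 + 362·38·38, 723·38 + 38·723) = (1045457, 54948)
(x_3, y_3) = (723·1045457 + 362·38·54948, 723·54948 + 38·1045457) = (1511730099, 79454770)
(x_4, y_4) = (723·1511730099 + 362·38·79454770, 723·79454770 + 38·1511730099) = (2185960677697, 114891542472)
(x_5, y_5) = (723·2185960677697 + 362·38·114891542472, 723·114891542472 + 38·2185960677697) = (3160897628219763, 166133090959742)

723 38
1045457 54948
1511730099 79454770
2185960677697 114891542472
3160897628219763 166133090959742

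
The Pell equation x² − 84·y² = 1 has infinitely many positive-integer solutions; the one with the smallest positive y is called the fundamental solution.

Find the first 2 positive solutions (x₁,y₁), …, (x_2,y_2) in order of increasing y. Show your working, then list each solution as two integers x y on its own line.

d=84: √d = [9; 6,18] (ℓ=2, even), read p_1/q_1
a_0=9:  p_0=9·1+0=9,  q_0=9·0+1=1
a_1=6:  p_1=6·9+1=55,  q_1=6·1+0=6
→ (55, 6).  Check: 55²=3025, 84·6²=3024, difference 1.
(x_2, y_2) = (55·55 + 84·6·6, 55·6 + 6·55) = (6049, 660)

55 6
6049 660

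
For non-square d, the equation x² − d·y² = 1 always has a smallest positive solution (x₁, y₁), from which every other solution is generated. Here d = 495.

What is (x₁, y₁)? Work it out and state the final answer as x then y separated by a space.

89 4

d=495: √d = [22; 4,44] (ℓ=2, even), read p_1/q_1
step 0: (22, 1)  from 22·(1,0) + (0,1)
step 1: (89, 4)  from 4·(22,1) + (1,0)
(x₁, y₁) = (89, 4);  89² − 495·4² = 1 ✓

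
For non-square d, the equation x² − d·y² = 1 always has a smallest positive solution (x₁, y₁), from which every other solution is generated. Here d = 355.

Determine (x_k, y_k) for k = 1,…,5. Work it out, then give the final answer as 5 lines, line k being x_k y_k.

954809 50676
1823320452961 96771801768
3481845556741524089 184797174548553948
6648994948371812427335041 352892010866963721270096
12697040435316401858305944800249 673888936007564730309809629380

d=355: √d = [18; 1,5,3,3,1,6,1,3,3,5,1,36] (ℓ=12, even), read p_11/q_11
k=0  a_k=18  p_k/q_k = 18/1
k=1  a_k=1  p_k/q_k = 19/1
k=2  a_k=5  p_k/q_k = 113/6
k=3  a_k=3  p_k/q_k = 358/19
k=4  a_k=3  p_k/q_k = 1187/63
…
k=6  a_k=6  p_k/q_k = 10457/555
k=7  a_k=1  p_k/q_k = 12002/637
…
k=9  a_k=3  p_k/q_k = 151391/8035
k=10  a_k=5  p_k/q_k = 803418/42641
k=11  a_k=1  p_k/q_k = 954809/50676
(x₁, y₁) = (954809, 50676);  954809² − 355·50676² = 1 ✓
k=2:  x_2 = 954809·954809+355·50676·50676 = 1823320452961,  y_2 = 954809·50676+50676·954809 = 96771801768
k=3:  x_3 = 954809·1823320452961+355·50676·96771801768 = 3481845556741524089,  y_3 = 954809·96771801768+50676·1823320452961 = 184797174548553948
k=4:  x_4 = 954809·3481845556741524089+355·50676·184797174548553948 = 6648994948371812427335041,  y_4 = 954809·184797174548553948+50676·3481845556741524089 = 352892010866963721270096
k=5:  x_5 = 954809·6648994948371812427335041+355·50676·352892010866963721270096 = 12697040435316401858305944800249,  y_5 = 954809·352892010866963721270096+50676·6648994948371812427335041 = 673888936007564730309809629380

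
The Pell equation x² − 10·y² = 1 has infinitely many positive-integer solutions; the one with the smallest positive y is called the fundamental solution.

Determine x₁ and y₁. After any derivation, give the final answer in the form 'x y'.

19 6

√10 → a₀=3, period (6); ℓ=1 odd so k=1
k=0  a_k=3  p_k/q_k = 3/1
k=1  a_k=6  p_k/q_k = 19/6
→ (19, 6).  Check: 19²=361, 10·6²=360, difference 1.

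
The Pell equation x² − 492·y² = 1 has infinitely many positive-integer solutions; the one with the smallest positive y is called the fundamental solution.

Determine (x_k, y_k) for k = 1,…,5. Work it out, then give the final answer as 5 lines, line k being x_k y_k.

d=492: √d = [22; 5,1,1,10,1,1,5,44] (ℓ=8, even), read p_7/q_7
k=0  a_k=22  p_k/q_k = 22/1
k=1  a_k=5  p_k/q_k = 111/5
k=2  a_k=1  p_k/q_k = 133/6
k=3  a_k=1  p_k/q_k = 244/11
k=4  a_k=10  p_k/q_k = 2573/116
k=5  a_k=1  p_k/q_k = 2817/127
k=6  a_k=1  p_k/q_k = 5390/243
k=7  a_k=5  p_k/q_k = 29767/1342
→ (29767, 1342).  Check: 29767²=886074289, 492·1342²=886074288, difference 1.
(x_2, y_2) = (29767·29767 + 492·1342·1342, 29767·1342 + 1342·29767) = (1772148577, 79894628)
(x_3, y_3) = (29767·1772148577 + 492·1342·79894628, 29767·79894628 + 1342·1772148577) = (105503093353351, 4756446782010)
(x_4, y_4) = (29767·105503093353351 + 492·1342·4756446782010, 29767·4756446782010 + 1342·105503093353351) = (6281021157926249857, 283170302640288712)
(x_5, y_5) = (29767·6281021157926249857 + 492·1342·283170302640288712, 29767·283170302640288712 + 1342·6281021157926249857) = (373934313510478265633287, 16858260792630501398198)

29767 1342
1772148577 79894628
105503093353351 4756446782010
6281021157926249857 283170302640288712
373934313510478265633287 16858260792630501398198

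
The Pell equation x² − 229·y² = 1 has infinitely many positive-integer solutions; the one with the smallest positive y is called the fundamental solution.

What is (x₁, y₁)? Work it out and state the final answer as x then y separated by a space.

5848201 386460

d=229: √d = [15; 7,1,1,7,30] (ℓ=5, odd), read p_9/q_9
a_0=15:  p_0=15·1+0=15,  q_0=15·0+1=1
a_1=7:  p_1=7·15+1=106,  q_1=7·1+0=7
…
a_3=1:  p_3=1·121+106=227,  q_3=1·8+7=15
a_4=7:  p_4=7·227+121=1710,  q_4=7·15+8=113
a_5=30:  p_5=30·1710+227=51527,  q_5=30·113+15=3405
a_6=7:  p_6=7·51527+1710=362399,  q_6=7·3405+113=23948
a_7=1:  p_7=1·362399+51527=413926,  q_7=1·23948+3405=27353
a_8=1:  p_8=1·413926+362399=776325,  q_8=1·27353+23948=51301
a_9=7:  p_9=7·776325+413926=5848201,  q_9=7·51301+27353=386460
→ (5848201, 386460).  Check: 5848201²=34201454936401, 229·386460²=34201454936400, difference 1.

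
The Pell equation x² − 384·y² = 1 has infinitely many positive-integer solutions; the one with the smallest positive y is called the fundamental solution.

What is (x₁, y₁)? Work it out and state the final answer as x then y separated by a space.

[19; 1,1,2,9,2,1,1,38] for √384; ℓ=8 ⇒ convergent index 7
a_0=19:  p_0=19·1+0=19,  q_0=19·0+1=1
a_1=1:  p_1=1·19+1=20,  q_1=1·1+0=1
a_2=1:  p_2=1·20+19=39,  q_2=1·1+1=2
…
a_4=9:  p_4=9·98+39=921,  q_4=9·5+2=47
a_5=2:  p_5=2·921+98=1940,  q_5=2·47+5=99
a_6=1:  p_6=1·1940+921=2861,  q_6=1·99+47=146
a_7=1:  p_7=1·2861+1940=4801,  q_7=1·146+99=245
(x₁, y₁) = (4801, 245);  4801² − 384·245² = 1 ✓

4801 245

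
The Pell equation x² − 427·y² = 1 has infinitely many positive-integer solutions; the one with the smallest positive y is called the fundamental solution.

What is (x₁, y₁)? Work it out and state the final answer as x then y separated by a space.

d=427: √d = [20; 1,1,1,40] (ℓ=4, even), read p_3/q_3
a_0=20:  p_0=20·1+0=20,  q_0=20·0+1=1
a_1=1:  p_1=1·20+1=21,  q_1=1·1+0=1
a_2=1:  p_2=1·21+20=41,  q_2=1·1+1=2
a_3=1:  p_3=1·41+21=62,  q_3=1·2+1=3
fundamental: x₁=62, y₁=3  (since 3844 − 427·9 = 1)

62 3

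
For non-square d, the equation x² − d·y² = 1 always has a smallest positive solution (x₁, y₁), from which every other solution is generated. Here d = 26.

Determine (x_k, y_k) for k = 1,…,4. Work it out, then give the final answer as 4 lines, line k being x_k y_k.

d=26: √d = [5; 10] (ℓ=1, odd), read p_1/q_1
i=0: a=5 ⇒ p=5, q=1
i=1: a=10 ⇒ p=51, q=10
→ (51, 10).  Check: 51²=2601, 26·10²=2600, difference 1.
n=2: (51,10)∘(51,10) = (51·51+26·10·10, 51·10+10·51) = (5201,1020)
n=3: (5201,1020)∘(51,10) = (51·5201+26·10·1020, 51·1020+10·5201) = (530451,104030)
n=4: (530451,104030)∘(51,10) = (51·530451+26·10·104030, 51·104030+10·530451) = (54100801,10610040)

51 10
5201 1020
530451 104030
54100801 10610040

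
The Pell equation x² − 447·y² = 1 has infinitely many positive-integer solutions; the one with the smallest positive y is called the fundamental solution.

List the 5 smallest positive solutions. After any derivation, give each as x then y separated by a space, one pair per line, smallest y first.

148 7
43807 2072
12966724 613305
3838106497 181536208
1136066556388 53734104263

[21; 7,42] for √447; ℓ=2 ⇒ convergent index 1
a_0=21:  p_0=21·1+0=21,  q_0=21·0+1=1
a_1=7:  p_1=7·21+1=148,  q_1=7·1+0=7
(x₁, y₁) = (148, 7);  148² − 447·7² = 1 ✓
k=2:  x_2 = 148·148+447·7·7 = 43807,  y_2 = 148·7+7·148 = 2072
k=3:  x_3 = 148·43807+447·7·2072 = 12966724,  y_3 = 148·2072+7·43807 = 613305
k=4:  x_4 = 148·12966724+447·7·613305 = 3838106497,  y_4 = 148·613305+7·12966724 = 181536208
k=5:  x_5 = 148·3838106497+447·7·181536208 = 1136066556388,  y_5 = 148·181536208+7·3838106497 = 53734104263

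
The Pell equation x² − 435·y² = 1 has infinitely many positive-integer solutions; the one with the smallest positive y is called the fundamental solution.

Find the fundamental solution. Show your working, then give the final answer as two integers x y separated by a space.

√435 = [20; 1,5,1,40, …], period ℓ=4 (even) → k=3
step 0: (20, 1)  from 20·(1,0) + (0,1)
step 1: (21, 1)  from 1·(20,1) + (1,0)
step 2: (125, 6)  from 5·(21,1) + (20,1)
step 3: (146, 7)  from 1·(125,6) + (21,1)
(x₁, y₁) = (146, 7);  146² − 435·7² = 1 ✓

146 7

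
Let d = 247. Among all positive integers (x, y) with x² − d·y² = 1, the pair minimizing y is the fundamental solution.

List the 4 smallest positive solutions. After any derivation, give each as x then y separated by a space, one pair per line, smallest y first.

√247 → a₀=15, period (1,2,1,1,9,1,9,1,1,2,1,30); ℓ=12 even so k=11
i=0: a=15 ⇒ p=15, q=1
i=1: a=1 ⇒ p=16, q=1
…
i=3: a=1 ⇒ p=63, q=4
…
i=7: a=9 ⇒ p=11520, q=733
…
i=9: a=1 ⇒ p=24203, q=1540
i=10: a=2 ⇒ p=61089, q=3887
i=11: a=1 ⇒ p=85292, q=5427
fundamental: x₁=85292, y₁=5427  (since 7274725264 − 247·29452329 = 1)
(x_2, y_2) = (85292·85292 + 247·5427·5427, 85292·5427 + 5427·85292) = (14549450527, 925759368)
(x_3, y_3) = (85292·14549450527 + 247·5427·925759368, 85292·925759368 + 5427·14549450527) = (2481903468612476, 157919736025485)
(x_4, y_4) = (85292·2481903468612476 + 247·5427·157919736025485, 85292·157919736025485 + 5427·2481903468612476) = (423373021275241155457, 26938580249245573872)

85292 5427
14549450527 925759368
2481903468612476 157919736025485
423373021275241155457 26938580249245573872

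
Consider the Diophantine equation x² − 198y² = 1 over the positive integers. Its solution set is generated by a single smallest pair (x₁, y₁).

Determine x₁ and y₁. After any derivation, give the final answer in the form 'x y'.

197 14

d=198: √d = [14; 14,28] (ℓ=2, even), read p_1/q_1
k=0  a_k=14  p_k/q_k = 14/1
k=1  a_k=14  p_k/q_k = 197/14
fundamental: x₁=197, y₁=14  (since 38809 − 198·196 = 1)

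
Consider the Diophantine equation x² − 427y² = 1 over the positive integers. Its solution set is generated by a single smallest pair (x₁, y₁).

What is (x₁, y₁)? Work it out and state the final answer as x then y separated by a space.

62 3

√427 → a₀=20, period (1,1,1,40); ℓ=4 even so k=3
a_0=20:  p_0=20·1+0=20,  q_0=20·0+1=1
a_1=1:  p_1=1·20+1=21,  q_1=1·1+0=1
a_2=1:  p_2=1·21+20=41,  q_2=1·1+1=2
a_3=1:  p_3=1·41+21=62,  q_3=1·2+1=3
→ (62, 3).  Check: 62²=3844, 427·3²=3843, difference 1.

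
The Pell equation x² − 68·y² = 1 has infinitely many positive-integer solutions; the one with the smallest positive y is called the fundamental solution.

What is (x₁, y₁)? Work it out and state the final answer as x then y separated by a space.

33 4

[8; 4,16] for √68; ℓ=2 ⇒ convergent index 1
k=0  a_k=8  p_k/q_k = 8/1
k=1  a_k=4  p_k/q_k = 33/4
→ (33, 4).  Check: 33²=1089, 68·4²=1088, difference 1.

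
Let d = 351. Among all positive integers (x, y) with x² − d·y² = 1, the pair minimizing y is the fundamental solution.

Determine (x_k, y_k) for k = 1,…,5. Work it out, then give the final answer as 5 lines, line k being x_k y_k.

62425 3332
7793761249 416000200
973051091875225 51937624966668
121485428812828080001 6484412476672499600
15167455786308534696249625 809578897660623950093332

[18; 1,2,1,3,2,2,2,3,1,2,1,36] for √351; ℓ=12 ⇒ convergent index 11
step 0: (18, 1)  from 18·(1,0) + (0,1)
…
step 4: (281, 15)  from 3·(75,4) + (56,3)
…
step 7: (3747, 200)  from 2·(1555,83) + (637,34)
step 8: (12796, 683)  from 3·(3747,200) + (1555,83)
…
step 10: (45882, 2449)  from 2·(16543,883) + (12796,683)
step 11: (62425, 3332)  from 1·(45882,2449) + (16543,883)
fundamental: x₁=62425, y₁=3332  (since 3896880625 − 351·11102224 = 1)
n=2: (62425,3332)∘(62425,3332) = (62425·62425+351·3332·3332, 62425·3332+3332·62425) = (7793761249,416000200)
n=3: (7793761249,416000200)∘(62425,3332) = (62425·7793761249+351·3332·416000200, 62425·416000200+3332·7793761249) = (973051091875225,51937624966668)
n=4: (973051091875225,51937624966668)∘(62425,3332) = (62425·973051091875225+351·3332·51937624966668, 62425·51937624966668+3332·973051091875225) = (121485428812828080001,6484412476672499600)
n=5: (121485428812828080001,6484412476672499600)∘(62425,3332) = (62425·121485428812828080001+351·3332·6484412476672499600, 62425·6484412476672499600+3332·121485428812828080001) = (15167455786308534696249625,809578897660623950093332)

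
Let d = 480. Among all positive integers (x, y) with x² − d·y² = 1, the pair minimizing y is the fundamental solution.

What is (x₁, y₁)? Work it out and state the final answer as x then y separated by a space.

√480 → a₀=21, period (1,9,1,42); ℓ=4 even so k=3
i=0: a=21 ⇒ p=21, q=1
i=1: a=1 ⇒ p=22, q=1
i=2: a=9 ⇒ p=219, q=10
i=3: a=1 ⇒ p=241, q=11
fundamental: x₁=241, y₁=11  (since 58081 − 480·121 = 1)

241 11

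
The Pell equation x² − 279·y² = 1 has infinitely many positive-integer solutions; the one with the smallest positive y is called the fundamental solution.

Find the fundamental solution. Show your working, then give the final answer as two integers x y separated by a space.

d=279: √d = [16; 1,2,2,1,2,2,1,32] (ℓ=8, even), read p_7/q_7
a_0=16:  p_0=16·1+0=16,  q_0=16·0+1=1
…
a_5=2:  p_5=2·167+117=451,  q_5=2·10+7=27
a_6=2:  p_6=2·451+167=1069,  q_6=2·27+10=64
a_7=1:  p_7=1·1069+451=1520,  q_7=1·64+27=91
fundamental: x₁=1520, y₁=91  (since 2310400 − 279·8281 = 1)

1520 91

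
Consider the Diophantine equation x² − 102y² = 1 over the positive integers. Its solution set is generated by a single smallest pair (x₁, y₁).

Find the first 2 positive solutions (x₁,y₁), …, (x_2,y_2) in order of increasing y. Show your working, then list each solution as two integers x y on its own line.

101 10
20401 2020

d=102: √d = [10; 10,20] (ℓ=2, even), read p_1/q_1
i=0: a=10 ⇒ p=10, q=1
i=1: a=10 ⇒ p=101, q=10
(x₁, y₁) = (101, 10);  101² − 102·10² = 1 ✓
k=2:  x_2 = 101·101+102·10·10 = 20401,  y_2 = 101·10+10·101 = 2020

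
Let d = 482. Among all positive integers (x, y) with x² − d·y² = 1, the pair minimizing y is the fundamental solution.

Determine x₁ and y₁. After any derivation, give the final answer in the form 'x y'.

483 22

√482 → a₀=21, period (1,20,1,42); ℓ=4 even so k=3
k=0  a_k=21  p_k/q_k = 21/1
k=1  a_k=1  p_k/q_k = 22/1
k=2  a_k=20  p_k/q_k = 461/21
k=3  a_k=1  p_k/q_k = 483/22
→ (483, 22).  Check: 483²=233289, 482·22²=233288, difference 1.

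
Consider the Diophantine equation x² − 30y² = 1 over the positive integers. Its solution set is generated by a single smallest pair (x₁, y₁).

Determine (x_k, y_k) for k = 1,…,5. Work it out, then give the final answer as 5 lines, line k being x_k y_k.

11 2
241 44
5291 966
116161 21208
2550251 465610

√30 → a₀=5, period (2,10); ℓ=2 even so k=1
step 0: (5, 1)  from 5·(1,0) + (0,1)
step 1: (11, 2)  from 2·(5,1) + (1,0)
(x₁, y₁) = (11, 2);  11² − 30·2² = 1 ✓
(11+2√30)^2 = 241 + 44√30
(11+2√30)^3 = 5291 + 966√30
(11+2√30)^4 = 116161 + 21208√30
(11+2√30)^5 = 2550251 + 465610√30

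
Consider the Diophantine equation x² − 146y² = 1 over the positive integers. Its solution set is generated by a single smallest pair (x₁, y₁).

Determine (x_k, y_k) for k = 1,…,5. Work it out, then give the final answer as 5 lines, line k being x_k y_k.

145 12
42049 3480
12194065 1009188
3536236801 292661040
1025496478225 84870692412

[12; 12,24] for √146; ℓ=2 ⇒ convergent index 1
k=0  a_k=12  p_k/q_k = 12/1
k=1  a_k=12  p_k/q_k = 145/12
fundamental: x₁=145, y₁=12  (since 21025 − 146·144 = 1)
n=2: (145,12)∘(145,12) = (145·145+146·12·12, 145·12+12·145) = (42049,3480)
n=3: (42049,3480)∘(145,12) = (145·42049+146·12·3480, 145·3480+12·42049) = (12194065,1009188)
n=4: (12194065,1009188)∘(145,12) = (145·12194065+146·12·1009188, 145·1009188+12·12194065) = (3536236801,292661040)
n=5: (3536236801,292661040)∘(145,12) = (145·3536236801+146·12·292661040, 145·292661040+12·3536236801) = (1025496478225,84870692412)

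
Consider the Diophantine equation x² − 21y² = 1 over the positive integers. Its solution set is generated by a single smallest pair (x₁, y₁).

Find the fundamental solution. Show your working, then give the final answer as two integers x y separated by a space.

55 12

√21 → a₀=4, period (1,1,2,1,1,8); ℓ=6 even so k=5
i=0: a=4 ⇒ p=4, q=1
…
i=2: a=1 ⇒ p=9, q=2
…
i=4: a=1 ⇒ p=32, q=7
i=5: a=1 ⇒ p=55, q=12
fundamental: x₁=55, y₁=12  (since 3025 − 21·144 = 1)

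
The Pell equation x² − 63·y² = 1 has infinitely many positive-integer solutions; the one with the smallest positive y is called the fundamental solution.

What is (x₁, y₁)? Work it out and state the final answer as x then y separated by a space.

[7; 1,14] for √63; ℓ=2 ⇒ convergent index 1
k=0  a_k=7  p_k/q_k = 7/1
k=1  a_k=1  p_k/q_k = 8/1
→ (8, 1).  Check: 8²=64, 63·1²=63, difference 1.

8 1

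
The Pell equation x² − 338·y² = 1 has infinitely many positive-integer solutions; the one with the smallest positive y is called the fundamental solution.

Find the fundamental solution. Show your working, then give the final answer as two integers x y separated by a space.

114243 6214

[18; 2,1,1,2,36] for √338; ℓ=5 ⇒ convergent index 9
step 0: (18, 1)  from 18·(1,0) + (0,1)
step 1: (37, 2)  from 2·(18,1) + (1,0)
…
step 4: (239, 13)  from 2·(92,5) + (55,3)
step 5: (8696, 473)  from 36·(239,13) + (92,5)
step 6: (17631, 959)  from 2·(8696,473) + (239,13)
…
step 8: (43958, 2391)  from 1·(26327,1432) + (17631,959)
step 9: (114243, 6214)  from 2·(43958,2391) + (26327,1432)
(x₁, y₁) = (114243, 6214);  114243² − 338·6214² = 1 ✓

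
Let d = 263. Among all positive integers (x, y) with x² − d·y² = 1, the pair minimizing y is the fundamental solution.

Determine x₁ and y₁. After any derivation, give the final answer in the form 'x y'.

139128 8579

√263 → a₀=16, period (4,1,1,1,1,15,1,1,1,1,4,32); ℓ=12 even so k=11
k=0  a_k=16  p_k/q_k = 16/1
…
k=3  a_k=1  p_k/q_k = 146/9
…
k=7  a_k=1  p_k/q_k = 6195/382
k=8  a_k=1  p_k/q_k = 12017/741
…
k=10  a_k=1  p_k/q_k = 30229/1864
k=11  a_k=4  p_k/q_k = 139128/8579
→ (139128, 8579).  Check: 139128²=19356600384, 263·8579²=19356600383, difference 1.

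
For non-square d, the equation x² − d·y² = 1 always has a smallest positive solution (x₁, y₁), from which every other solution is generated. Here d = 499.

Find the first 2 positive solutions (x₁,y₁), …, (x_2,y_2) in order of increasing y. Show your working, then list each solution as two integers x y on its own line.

4490 201
40320199 1804980

[22; 2,1,21,1,2,44] for √499; ℓ=6 ⇒ convergent index 5
step 0: (22, 1)  from 22·(1,0) + (0,1)
…
step 2: (67, 3)  from 1·(45,2) + (22,1)
…
step 4: (1519, 68)  from 1·(1452,65) + (67,3)
step 5: (4490, 201)  from 2·(1519,68) + (1452,65)
fundamental: x₁=4490, y₁=201  (since 20160100 − 499·40401 = 1)
(4490+201√499)^2 = 40320199 + 1804980√499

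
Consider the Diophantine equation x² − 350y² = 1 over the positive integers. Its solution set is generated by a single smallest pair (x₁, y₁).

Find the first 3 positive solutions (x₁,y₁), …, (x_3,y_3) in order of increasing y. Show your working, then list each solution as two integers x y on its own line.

449 24
403201 21552
362074049 19353672

√350 = [18; 1,2,2,2,1,36, …], period ℓ=6 (even) → k=5
k=0  a_k=18  p_k/q_k = 18/1
…
k=2  a_k=2  p_k/q_k = 56/3
…
k=4  a_k=2  p_k/q_k = 318/17
k=5  a_k=1  p_k/q_k = 449/24
fundamental: x₁=449, y₁=24  (since 201601 − 350·576 = 1)
(x_2, y_2) = (449·449 + 350·24·24, 449·24 + 24·449) = (403201, 21552)
(x_3, y_3) = (449·403201 + 350·24·21552, 449·21552 + 24·403201) = (362074049, 19353672)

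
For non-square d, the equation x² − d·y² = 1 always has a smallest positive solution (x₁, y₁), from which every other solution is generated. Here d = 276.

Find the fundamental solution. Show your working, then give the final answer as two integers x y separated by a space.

[16; 1,1,1,1,2,2,2,1,1,1,1,32] for √276; ℓ=12 ⇒ convergent index 11
a_0=16:  p_0=16·1+0=16,  q_0=16·0+1=1
a_1=1:  p_1=1·16+1=17,  q_1=1·1+0=1
…
a_4=1:  p_4=1·50+33=83,  q_4=1·3+2=5
a_5=2:  p_5=2·83+50=216,  q_5=2·5+3=13
a_6=2:  p_6=2·216+83=515,  q_6=2·13+5=31
…
a_9=1:  p_9=1·1761+1246=3007,  q_9=1·106+75=181
a_10=1:  p_10=1·3007+1761=4768,  q_10=1·181+106=287
a_11=1:  p_11=1·4768+3007=7775,  q_11=1·287+181=468
(x₁, y₁) = (7775, 468);  7775² − 276·468² = 1 ✓

7775 468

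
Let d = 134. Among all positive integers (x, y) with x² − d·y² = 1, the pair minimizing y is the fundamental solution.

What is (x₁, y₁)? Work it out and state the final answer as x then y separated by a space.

√134 → a₀=11, period (1,1,2,1,3,…,1,1,22); ℓ=14 even so k=13
i=0: a=11 ⇒ p=11, q=1
…
i=2: a=1 ⇒ p=23, q=2
…
i=4: a=1 ⇒ p=81, q=7
…
i=6: a=1 ⇒ p=382, q=33
…
i=8: a=1 ⇒ p=4503, q=389
…
i=11: a=2 ⇒ p=61896, q=5347
i=12: a=1 ⇒ p=84029, q=7259
i=13: a=1 ⇒ p=145925, q=12606
(x₁, y₁) = (145925, 12606);  145925² − 134·12606² = 1 ✓

145925 12606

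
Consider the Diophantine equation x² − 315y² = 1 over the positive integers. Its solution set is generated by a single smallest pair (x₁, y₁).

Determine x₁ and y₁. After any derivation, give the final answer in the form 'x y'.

71 4

√315 = [17; 1,2,1,34, …], period ℓ=4 (even) → k=3
k=0  a_k=17  p_k/q_k = 17/1
k=1  a_k=1  p_k/q_k = 18/1
k=2  a_k=2  p_k/q_k = 53/3
k=3  a_k=1  p_k/q_k = 71/4
(x₁, y₁) = (71, 4);  71² − 315·4² = 1 ✓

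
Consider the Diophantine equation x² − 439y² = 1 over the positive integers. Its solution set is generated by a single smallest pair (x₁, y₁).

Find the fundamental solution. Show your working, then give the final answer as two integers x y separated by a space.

√439 = [20; 1,19,1,40, …], period ℓ=4 (even) → k=3
i=0: a=20 ⇒ p=20, q=1
i=1: a=1 ⇒ p=21, q=1
i=2: a=19 ⇒ p=419, q=20
i=3: a=1 ⇒ p=440, q=21
(x₁, y₁) = (440, 21);  440² − 439·21² = 1 ✓

440 21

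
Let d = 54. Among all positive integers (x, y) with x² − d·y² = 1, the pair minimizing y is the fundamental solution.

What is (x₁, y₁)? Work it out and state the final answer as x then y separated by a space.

√54 = [7; 2,1,6,1,2,14, …], period ℓ=6 (even) → k=5
a_0=7:  p_0=7·1+0=7,  q_0=7·0+1=1
a_1=2:  p_1=2·7+1=15,  q_1=2·1+0=2
a_2=1:  p_2=1·15+7=22,  q_2=1·2+1=3
…
a_4=1:  p_4=1·147+22=169,  q_4=1·20+3=23
a_5=2:  p_5=2·169+147=485,  q_5=2·23+20=66
fundamental: x₁=485, y₁=66  (since 235225 − 54·4356 = 1)

485 66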